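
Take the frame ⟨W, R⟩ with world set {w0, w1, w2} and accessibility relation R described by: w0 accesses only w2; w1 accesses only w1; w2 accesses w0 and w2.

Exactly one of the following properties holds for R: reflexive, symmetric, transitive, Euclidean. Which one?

Reflexive: no — w0 is not related to itself.
Symmetric: yes — every pair in R has its reverse in R.
Transitive: no — w0 R w2 and w2 R w0, but not w0 R w0.
Euclidean: no — w2 R w0 and w2 R w0, but not w0 R w0.
Only symmetric holds.

symmetric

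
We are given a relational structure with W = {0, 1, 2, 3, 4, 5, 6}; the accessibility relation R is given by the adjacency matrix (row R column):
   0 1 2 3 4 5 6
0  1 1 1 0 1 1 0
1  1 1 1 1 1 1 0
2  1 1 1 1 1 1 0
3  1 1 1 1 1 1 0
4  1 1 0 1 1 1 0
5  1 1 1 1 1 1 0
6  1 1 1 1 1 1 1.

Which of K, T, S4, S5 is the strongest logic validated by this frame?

Reflexive (axiom T): yes — every world is R-related to itself.
Transitive (axiom 4): no — 0 R 1 and 1 R 3, but not 0 R 3.
Euclidean (axiom 5): no — 0 R 4 and 0 R 2, but not 4 R 2.
So F validates K, T; S4 would additionally require R to be transitive. The strongest is T.

T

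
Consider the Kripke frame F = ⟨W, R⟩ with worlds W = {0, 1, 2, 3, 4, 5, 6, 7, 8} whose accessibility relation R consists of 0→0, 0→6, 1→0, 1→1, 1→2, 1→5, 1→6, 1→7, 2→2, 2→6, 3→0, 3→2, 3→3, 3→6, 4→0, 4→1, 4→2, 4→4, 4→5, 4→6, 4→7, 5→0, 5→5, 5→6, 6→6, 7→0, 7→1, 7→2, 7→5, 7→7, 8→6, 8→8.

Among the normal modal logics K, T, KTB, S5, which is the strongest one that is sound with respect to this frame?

Reflexive (axiom T): yes — every world is R-related to itself.
Symmetric (axiom B): no — 0 R 6 but not 6 R 0.
Euclidean (axiom 5): no — 1 R 0 and 1 R 2, but not 0 R 2.
So F validates K, T; KTB would additionally require R to be symmetric. The strongest is T.

T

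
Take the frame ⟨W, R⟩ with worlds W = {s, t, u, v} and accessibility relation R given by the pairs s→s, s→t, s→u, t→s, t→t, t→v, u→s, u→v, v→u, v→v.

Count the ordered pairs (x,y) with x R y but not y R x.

1

Enumerating: (t,v).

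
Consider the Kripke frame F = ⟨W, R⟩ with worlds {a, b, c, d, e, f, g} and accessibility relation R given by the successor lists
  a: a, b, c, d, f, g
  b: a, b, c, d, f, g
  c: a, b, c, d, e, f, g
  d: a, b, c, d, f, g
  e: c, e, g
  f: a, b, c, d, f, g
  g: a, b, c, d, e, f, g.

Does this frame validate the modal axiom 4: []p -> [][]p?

No

By correspondence theory, 4 is valid on a frame iff R is transitive.
Transitive: no — a R c and c R e, but not a R e.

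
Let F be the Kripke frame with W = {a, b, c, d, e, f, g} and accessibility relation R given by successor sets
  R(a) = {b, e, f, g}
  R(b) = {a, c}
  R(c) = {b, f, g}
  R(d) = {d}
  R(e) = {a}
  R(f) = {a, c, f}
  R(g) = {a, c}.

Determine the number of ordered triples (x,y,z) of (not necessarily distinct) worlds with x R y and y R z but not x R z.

Enumerating: (a,b,a), (a,b,c), (a,e,a), (a,f,a), (a,f,c), (a,g,a), (a,g,c), (b,a,b), (b,a,e), (b,a,f), (b,a,g), (b,c,b), … and 24 more.
Total: 36.

36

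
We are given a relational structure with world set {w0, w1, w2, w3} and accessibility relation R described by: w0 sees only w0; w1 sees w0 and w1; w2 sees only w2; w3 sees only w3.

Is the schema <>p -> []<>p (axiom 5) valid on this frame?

By correspondence theory, 5 is valid on a frame iff R is Euclidean.
Euclidean: no — w1 R w0 and w1 R w1, but not w0 R w1.

No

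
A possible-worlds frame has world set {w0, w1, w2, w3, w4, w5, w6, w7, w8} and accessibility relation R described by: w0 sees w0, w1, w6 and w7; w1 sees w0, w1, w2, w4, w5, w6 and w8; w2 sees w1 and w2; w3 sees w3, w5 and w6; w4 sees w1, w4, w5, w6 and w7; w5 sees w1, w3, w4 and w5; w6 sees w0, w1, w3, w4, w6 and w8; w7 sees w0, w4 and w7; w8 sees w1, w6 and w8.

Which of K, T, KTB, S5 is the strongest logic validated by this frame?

Reflexive (axiom T): yes — every world is R-related to itself.
Symmetric (axiom B): yes — every pair in R has its reverse in R.
Euclidean (axiom 5): no — w0 R w1 and w0 R w7, but not w1 R w7.
So F validates K, T, KTB; S5 would additionally require R to be Euclidean. The strongest is KTB.

KTB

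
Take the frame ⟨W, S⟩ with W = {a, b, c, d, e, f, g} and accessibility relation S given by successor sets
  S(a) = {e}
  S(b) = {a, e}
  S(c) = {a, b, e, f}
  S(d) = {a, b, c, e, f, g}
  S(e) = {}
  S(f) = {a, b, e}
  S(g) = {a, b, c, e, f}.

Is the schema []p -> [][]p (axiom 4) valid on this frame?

Axiom 4 corresponds to the accessibility relation being transitive.
Transitive: yes — every two-step S-path is closed by a direct edge.

Yes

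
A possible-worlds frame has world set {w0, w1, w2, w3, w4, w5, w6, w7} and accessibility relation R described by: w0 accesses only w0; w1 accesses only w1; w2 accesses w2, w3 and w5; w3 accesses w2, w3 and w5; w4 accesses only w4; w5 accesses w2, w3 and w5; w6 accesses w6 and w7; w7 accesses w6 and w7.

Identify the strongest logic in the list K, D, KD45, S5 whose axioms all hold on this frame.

Serial (axiom D): yes — every world has a successor (e.g. w0 R w0).
Euclidean (axiom 5): yes — any two successors of a common world are R-related.
Transitive (axiom 4): yes — every two-step R-path is closed by a direct edge.
Reflexive (axiom T): yes — every world is R-related to itself.
So F validates K, D, KD45, S5. The strongest is S5.

S5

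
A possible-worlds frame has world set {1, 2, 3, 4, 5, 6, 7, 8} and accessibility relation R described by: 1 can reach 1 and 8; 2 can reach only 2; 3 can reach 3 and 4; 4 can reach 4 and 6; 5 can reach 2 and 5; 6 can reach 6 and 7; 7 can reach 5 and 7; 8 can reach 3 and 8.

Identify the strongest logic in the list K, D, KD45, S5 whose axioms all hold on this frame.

D

Serial (axiom D): yes — every world has a successor (e.g. 1 R 1).
Euclidean (axiom 5): no — 1 R 8 and 1 R 1, but not 8 R 1.
Transitive (axiom 4): no — 1 R 8 and 8 R 3, but not 1 R 3.
Reflexive (axiom T): yes — every world is R-related to itself.
So F validates K, D; KD45 would additionally require R to be Euclidean and transitive. The strongest is D.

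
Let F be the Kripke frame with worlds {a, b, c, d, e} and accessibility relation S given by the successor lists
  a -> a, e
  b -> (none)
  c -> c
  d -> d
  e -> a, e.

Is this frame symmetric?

Symmetric: yes — every pair in S has its reverse in S.

Yes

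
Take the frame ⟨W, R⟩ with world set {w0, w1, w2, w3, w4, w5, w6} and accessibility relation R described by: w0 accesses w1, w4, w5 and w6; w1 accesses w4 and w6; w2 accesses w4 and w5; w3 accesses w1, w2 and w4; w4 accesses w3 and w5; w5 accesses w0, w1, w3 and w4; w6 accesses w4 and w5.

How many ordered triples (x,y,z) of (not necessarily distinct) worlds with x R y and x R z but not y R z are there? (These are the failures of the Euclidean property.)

36

Enumerating: (w0,w1,w1), (w0,w1,w5), (w0,w4,w1), (w0,w4,w4), (w0,w4,w6), (w0,w5,w5), (w0,w5,w6), (w0,w6,w1), (w0,w6,w6), (w1,w4,w4), (w1,w4,w6), (w1,w6,w6), … and 24 more.
Total: 36.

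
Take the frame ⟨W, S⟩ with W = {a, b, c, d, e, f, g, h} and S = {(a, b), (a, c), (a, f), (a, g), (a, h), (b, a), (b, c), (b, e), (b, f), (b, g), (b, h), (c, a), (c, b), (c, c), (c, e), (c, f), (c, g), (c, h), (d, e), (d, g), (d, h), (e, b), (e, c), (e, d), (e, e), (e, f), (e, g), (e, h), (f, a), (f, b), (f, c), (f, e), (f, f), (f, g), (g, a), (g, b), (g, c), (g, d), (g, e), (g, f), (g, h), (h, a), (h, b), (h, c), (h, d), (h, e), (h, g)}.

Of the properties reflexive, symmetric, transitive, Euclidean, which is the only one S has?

Reflexive: no — a is not related to itself.
Symmetric: yes — every pair in S has its reverse in S.
Transitive: no — a S b and b S e, but not a S e.
Euclidean: no — a S f and a S h, but not f S h.
Only symmetric holds.

symmetric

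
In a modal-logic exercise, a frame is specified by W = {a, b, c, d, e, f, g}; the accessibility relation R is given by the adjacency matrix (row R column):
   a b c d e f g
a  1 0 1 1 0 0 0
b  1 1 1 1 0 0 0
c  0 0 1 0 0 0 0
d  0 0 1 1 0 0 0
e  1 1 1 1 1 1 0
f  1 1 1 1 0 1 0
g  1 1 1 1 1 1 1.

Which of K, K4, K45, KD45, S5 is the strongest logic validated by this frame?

Transitive (axiom 4): yes — every two-step R-path is closed by a direct edge.
Euclidean (axiom 5): no — a R c and a R d, but not c R d.
Serial (axiom D): yes — every world has a successor (e.g. a R a).
Reflexive (axiom T): yes — every world is R-related to itself.
So F validates K, K4; K45 would additionally require R to be Euclidean. The strongest is K4.

K4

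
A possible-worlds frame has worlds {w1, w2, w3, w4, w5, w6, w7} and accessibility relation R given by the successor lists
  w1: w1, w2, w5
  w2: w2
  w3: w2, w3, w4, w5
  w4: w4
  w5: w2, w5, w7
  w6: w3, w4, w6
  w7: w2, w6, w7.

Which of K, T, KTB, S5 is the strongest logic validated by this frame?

T

Reflexive (axiom T): yes — every world is R-related to itself.
Symmetric (axiom B): no — w1 R w2 but not w2 R w1.
Euclidean (axiom 5): no — w1 R w2 and w1 R w5, but not w2 R w5.
So F validates K, T; KTB would additionally require R to be symmetric. The strongest is T.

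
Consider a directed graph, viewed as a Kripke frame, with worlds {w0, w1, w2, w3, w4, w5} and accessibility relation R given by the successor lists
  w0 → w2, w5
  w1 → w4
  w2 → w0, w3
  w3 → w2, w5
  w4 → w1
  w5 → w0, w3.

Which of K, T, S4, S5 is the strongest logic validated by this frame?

K

Reflexive (axiom T): no — w0 is not related to itself.
Transitive (axiom 4): no — w0 R w2 and w2 R w3, but not w0 R w3.
Euclidean (axiom 5): no — w0 R w2 and w0 R w5, but not w2 R w5.
So F validates K; T would additionally require R to be reflexive. The strongest is K.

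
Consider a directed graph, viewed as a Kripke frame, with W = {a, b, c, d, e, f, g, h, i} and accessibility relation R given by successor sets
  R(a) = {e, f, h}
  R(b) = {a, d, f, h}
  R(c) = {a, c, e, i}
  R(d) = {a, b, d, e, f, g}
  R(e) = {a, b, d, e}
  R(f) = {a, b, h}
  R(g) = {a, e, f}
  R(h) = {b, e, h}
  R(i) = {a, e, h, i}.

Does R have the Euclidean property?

No

Euclidean: no — a R e and a R f, but not e R f.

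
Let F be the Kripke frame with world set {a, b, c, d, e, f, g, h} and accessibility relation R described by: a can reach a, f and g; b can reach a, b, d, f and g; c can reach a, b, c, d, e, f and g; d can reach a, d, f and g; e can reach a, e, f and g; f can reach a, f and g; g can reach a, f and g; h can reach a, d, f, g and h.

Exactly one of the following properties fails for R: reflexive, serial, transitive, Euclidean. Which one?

Euclidean

Reflexive: yes — every world is R-related to itself.
Serial: yes — every world has a successor (e.g. a R a).
Transitive: yes — every two-step R-path is closed by a direct edge.
Euclidean: no — b R a and b R d, but not a R d.
Only Euclidean fails.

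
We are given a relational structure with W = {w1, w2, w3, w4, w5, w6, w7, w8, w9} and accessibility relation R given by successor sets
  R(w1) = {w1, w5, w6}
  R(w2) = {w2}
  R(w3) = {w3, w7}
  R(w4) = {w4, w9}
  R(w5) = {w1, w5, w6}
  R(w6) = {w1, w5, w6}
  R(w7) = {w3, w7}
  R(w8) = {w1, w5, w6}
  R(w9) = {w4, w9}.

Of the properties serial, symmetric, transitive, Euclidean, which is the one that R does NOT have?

symmetric

Serial: yes — every world has a successor (e.g. w1 R w1).
Symmetric: no — w8 R w1 but not w1 R w8.
Transitive: yes — every two-step R-path is closed by a direct edge.
Euclidean: yes — any two successors of a common world are R-related.
Only symmetric fails.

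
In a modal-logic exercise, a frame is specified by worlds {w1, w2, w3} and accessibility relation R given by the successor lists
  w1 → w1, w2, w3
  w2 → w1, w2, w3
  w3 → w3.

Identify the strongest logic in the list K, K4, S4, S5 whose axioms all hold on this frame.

Transitive (axiom 4): yes — every two-step R-path is closed by a direct edge.
Reflexive (axiom T): yes — every world is R-related to itself.
Euclidean (axiom 5): no — w1 R w3 and w1 R w2, but not w3 R w2.
So F validates K, K4, S4; S5 would additionally require R to be Euclidean. The strongest is S4.

S4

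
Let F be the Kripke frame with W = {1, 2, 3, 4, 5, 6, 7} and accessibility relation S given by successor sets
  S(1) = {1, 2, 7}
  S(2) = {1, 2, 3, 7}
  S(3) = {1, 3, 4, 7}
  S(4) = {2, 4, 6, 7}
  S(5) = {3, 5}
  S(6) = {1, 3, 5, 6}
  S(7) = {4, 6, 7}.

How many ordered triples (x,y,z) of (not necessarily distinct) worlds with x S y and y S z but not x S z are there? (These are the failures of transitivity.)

Enumerating: (1,2,3), (1,7,4), (1,7,6), (2,3,4), (2,7,4), (2,7,6), (3,1,2), (3,4,2), (3,4,6), (3,7,6), (4,2,1), (4,2,3), … and 14 more.
Total: 26.

26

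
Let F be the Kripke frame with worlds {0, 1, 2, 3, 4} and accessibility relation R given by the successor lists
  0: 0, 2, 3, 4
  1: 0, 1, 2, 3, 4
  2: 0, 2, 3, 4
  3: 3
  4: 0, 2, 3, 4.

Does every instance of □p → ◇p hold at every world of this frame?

Axiom D corresponds to the accessibility relation being serial.
Serial: yes — every world has a successor (e.g. 0 R 0).

Yes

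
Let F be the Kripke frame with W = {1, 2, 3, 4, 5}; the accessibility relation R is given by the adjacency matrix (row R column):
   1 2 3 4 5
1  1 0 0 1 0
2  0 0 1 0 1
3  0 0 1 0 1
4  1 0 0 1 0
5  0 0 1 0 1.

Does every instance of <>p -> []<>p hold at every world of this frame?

Yes

The schema 5 characterises exactly the Euclidean frames.
Euclidean: yes — any two successors of a common world are R-related.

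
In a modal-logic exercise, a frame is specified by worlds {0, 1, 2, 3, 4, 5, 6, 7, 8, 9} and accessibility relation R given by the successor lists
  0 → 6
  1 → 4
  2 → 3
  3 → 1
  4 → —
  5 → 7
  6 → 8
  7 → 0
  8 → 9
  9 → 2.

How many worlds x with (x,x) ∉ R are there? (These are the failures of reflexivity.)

Enumerating: 0, 1, 2, 3, 4, 5, 6, 7, 8, 9.

10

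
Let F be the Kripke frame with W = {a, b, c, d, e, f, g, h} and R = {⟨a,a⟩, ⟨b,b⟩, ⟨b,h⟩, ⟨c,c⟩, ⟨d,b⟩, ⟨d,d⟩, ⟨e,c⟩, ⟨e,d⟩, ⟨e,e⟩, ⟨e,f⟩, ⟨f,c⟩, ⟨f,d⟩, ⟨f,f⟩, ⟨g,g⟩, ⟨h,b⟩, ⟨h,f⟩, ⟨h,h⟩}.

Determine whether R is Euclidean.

No

Euclidean: no — e R c and e R d, but not c R d.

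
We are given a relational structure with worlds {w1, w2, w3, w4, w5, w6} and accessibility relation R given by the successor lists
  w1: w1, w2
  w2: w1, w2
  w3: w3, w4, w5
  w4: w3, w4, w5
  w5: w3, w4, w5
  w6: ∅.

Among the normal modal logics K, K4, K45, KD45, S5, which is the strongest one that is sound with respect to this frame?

Transitive (axiom 4): yes — every two-step R-path is closed by a direct edge.
Euclidean (axiom 5): yes — any two successors of a common world are R-related.
Serial (axiom D): no — w6 has no R-successor.
Reflexive (axiom T): no — w6 is not related to itself.
So F validates K, K4, K45; KD45 would additionally require R to be serial. The strongest is K45.

K45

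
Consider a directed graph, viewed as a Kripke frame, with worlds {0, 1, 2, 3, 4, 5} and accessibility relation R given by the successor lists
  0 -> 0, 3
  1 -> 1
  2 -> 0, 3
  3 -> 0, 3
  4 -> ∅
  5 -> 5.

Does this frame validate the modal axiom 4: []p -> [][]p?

Yes

Axiom 4 corresponds to the accessibility relation being transitive.
Transitive: yes — every two-step R-path is closed by a direct edge.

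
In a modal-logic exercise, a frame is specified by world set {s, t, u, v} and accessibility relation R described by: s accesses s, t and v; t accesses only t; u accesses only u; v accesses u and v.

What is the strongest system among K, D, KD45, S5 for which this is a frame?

Serial (axiom D): yes — every world has a successor (e.g. s R s).
Euclidean (axiom 5): no — s R t and s R v, but not t R v.
Transitive (axiom 4): no — s R v and v R u, but not s R u.
Reflexive (axiom T): yes — every world is R-related to itself.
So F validates K, D; KD45 would additionally require R to be Euclidean and transitive. The strongest is D.

D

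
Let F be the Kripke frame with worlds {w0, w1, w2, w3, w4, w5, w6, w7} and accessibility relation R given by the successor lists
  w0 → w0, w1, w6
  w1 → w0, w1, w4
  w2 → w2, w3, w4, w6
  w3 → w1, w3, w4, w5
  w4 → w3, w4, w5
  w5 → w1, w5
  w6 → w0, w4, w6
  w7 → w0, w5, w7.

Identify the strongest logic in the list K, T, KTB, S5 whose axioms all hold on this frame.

Reflexive (axiom T): yes — every world is R-related to itself.
Symmetric (axiom B): no — w1 R w4 but not w4 R w1.
Euclidean (axiom 5): no — w0 R w1 and w0 R w6, but not w1 R w6.
So F validates K, T; KTB would additionally require R to be symmetric. The strongest is T.

T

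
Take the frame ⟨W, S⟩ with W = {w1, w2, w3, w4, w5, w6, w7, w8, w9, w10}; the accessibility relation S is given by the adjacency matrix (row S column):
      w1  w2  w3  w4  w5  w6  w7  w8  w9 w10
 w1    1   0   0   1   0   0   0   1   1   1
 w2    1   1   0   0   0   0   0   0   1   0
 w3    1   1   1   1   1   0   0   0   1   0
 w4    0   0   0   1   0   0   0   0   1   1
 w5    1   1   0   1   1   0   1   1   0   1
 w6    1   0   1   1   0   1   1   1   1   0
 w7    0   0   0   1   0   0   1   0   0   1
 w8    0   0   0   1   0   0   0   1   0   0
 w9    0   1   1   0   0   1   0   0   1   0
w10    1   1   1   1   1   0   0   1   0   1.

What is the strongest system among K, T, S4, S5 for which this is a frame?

Reflexive (axiom T): yes — every world is S-related to itself.
Transitive (axiom 4): no — w1 S w10 and w10 S w2, but not w1 S w2.
Euclidean (axiom 5): no — w1 S w10 and w1 S w9, but not w10 S w9.
So F validates K, T; S4 would additionally require S to be transitive. The strongest is T.

T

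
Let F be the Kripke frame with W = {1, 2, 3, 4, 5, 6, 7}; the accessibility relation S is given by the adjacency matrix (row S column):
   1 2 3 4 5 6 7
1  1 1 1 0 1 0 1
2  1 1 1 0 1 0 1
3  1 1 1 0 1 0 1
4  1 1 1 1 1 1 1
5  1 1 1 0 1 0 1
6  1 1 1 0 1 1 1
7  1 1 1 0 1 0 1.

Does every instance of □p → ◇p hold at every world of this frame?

Yes

The schema D characterises exactly the serial frames.
Serial: yes — every world has a successor (e.g. 1 S 1).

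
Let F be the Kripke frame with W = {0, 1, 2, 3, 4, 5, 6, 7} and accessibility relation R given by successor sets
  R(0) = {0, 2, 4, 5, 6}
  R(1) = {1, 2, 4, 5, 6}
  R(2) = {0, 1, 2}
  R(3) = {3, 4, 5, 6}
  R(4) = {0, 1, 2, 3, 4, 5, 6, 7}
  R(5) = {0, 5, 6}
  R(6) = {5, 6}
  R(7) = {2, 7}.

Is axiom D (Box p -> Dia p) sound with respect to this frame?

By correspondence theory, D is valid on a frame iff R is serial.
Serial: yes — every world has a successor (e.g. 0 R 0).

Yes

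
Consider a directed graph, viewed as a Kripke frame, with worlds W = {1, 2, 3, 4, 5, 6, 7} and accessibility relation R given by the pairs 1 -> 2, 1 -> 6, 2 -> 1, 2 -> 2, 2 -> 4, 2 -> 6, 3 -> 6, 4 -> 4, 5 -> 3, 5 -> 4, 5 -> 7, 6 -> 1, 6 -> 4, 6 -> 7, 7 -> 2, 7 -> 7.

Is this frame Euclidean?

Euclidean: no — 1 R 6 and 1 R 2, but not 6 R 2.

No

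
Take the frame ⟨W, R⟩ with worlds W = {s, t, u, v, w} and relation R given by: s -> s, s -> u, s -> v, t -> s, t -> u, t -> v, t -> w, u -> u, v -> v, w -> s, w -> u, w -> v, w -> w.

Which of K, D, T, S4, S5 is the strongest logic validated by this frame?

D

Serial (axiom D): yes — every world has a successor (e.g. s R s).
Reflexive (axiom T): no — t is not related to itself.
Transitive (axiom 4): yes — every two-step R-path is closed by a direct edge.
Euclidean (axiom 5): no — s R u and s R v, but not u R v.
So F validates K, D; T would additionally require R to be reflexive. The strongest is D.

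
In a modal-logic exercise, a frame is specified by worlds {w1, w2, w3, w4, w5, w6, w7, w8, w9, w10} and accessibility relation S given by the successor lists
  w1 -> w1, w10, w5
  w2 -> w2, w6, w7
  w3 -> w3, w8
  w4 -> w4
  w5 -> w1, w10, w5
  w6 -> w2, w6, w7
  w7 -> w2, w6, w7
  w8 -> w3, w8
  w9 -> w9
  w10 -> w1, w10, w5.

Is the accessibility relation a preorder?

Reflexive: yes — every world is S-related to itself.
Transitive: yes — every two-step S-path is closed by a direct edge.
So S is a preorder.

Yes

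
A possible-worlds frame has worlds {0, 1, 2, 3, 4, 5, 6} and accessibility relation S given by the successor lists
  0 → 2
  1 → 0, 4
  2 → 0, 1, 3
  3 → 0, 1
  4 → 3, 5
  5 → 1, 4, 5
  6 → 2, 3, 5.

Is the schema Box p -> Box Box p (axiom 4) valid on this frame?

No

By correspondence theory, 4 is valid on a frame iff S is transitive.
Transitive: no — 0 S 2 and 2 S 1, but not 0 S 1.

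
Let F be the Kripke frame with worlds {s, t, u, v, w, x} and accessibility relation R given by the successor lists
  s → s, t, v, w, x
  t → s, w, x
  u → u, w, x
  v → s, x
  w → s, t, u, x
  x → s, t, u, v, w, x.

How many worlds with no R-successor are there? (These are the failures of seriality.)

0

R is serial; there are no such worlds.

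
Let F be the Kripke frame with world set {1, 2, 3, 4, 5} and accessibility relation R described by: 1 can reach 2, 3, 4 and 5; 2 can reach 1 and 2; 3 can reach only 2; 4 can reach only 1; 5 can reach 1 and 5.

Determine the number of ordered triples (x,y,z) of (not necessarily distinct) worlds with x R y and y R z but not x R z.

Enumerating: (1,2,1), (1,4,1), (1,5,1), (2,1,3), (2,1,4), (2,1,5), (3,2,1), (4,1,2), (4,1,3), (4,1,4), (4,1,5), (5,1,2), (5,1,3), (5,1,4).

14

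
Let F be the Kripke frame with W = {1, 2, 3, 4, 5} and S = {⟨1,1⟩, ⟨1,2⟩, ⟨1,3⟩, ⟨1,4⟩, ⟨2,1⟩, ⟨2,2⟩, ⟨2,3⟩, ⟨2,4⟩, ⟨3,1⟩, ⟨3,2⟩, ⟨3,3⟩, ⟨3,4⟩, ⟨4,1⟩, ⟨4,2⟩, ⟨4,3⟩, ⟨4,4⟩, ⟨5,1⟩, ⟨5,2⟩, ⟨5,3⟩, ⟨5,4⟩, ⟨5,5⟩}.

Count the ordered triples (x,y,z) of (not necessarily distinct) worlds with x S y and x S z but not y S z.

Enumerating: (5,1,5), (5,2,5), (5,3,5), (5,4,5).

4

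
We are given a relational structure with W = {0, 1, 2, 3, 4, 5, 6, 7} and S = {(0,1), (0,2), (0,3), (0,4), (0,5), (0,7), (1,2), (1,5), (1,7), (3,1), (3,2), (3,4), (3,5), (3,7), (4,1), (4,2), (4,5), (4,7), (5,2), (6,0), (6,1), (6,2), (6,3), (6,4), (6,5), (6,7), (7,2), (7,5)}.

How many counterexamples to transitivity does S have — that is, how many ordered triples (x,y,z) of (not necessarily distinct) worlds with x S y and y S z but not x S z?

0

S is transitive; there are no such tuples.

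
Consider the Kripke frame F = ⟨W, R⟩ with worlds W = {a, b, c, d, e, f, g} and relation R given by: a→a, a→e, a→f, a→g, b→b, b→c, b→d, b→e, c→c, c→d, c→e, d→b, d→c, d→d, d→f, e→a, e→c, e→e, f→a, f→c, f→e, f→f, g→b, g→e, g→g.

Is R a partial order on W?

No

Reflexive: yes — every world is R-related to itself.
Transitive: no — a R e and e R c, but not a R c.
Antisymmetric: no — a R e and e R a with a ≠ e.
So R is not a partial order.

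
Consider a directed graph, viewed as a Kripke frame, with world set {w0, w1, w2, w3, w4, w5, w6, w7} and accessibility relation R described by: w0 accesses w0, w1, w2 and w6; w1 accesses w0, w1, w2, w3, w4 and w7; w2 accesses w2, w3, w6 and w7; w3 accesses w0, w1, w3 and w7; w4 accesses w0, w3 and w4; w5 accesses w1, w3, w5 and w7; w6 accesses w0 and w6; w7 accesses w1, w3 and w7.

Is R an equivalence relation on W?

No

Reflexive: yes — every world is R-related to itself.
Symmetric: no — w0 R w2 but not w2 R w0.
Transitive: no — w0 R w1 and w1 R w3, but not w0 R w3.
So R is not an equivalence relation.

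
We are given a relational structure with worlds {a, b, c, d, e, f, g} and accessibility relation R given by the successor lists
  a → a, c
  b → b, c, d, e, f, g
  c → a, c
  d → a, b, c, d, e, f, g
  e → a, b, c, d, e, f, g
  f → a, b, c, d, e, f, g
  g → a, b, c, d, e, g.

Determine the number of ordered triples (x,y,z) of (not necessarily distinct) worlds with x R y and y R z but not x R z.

8

Enumerating: (b,c,a), (b,d,a), (b,e,a), (b,f,a), (b,g,a), (g,b,f), (g,d,f), (g,e,f).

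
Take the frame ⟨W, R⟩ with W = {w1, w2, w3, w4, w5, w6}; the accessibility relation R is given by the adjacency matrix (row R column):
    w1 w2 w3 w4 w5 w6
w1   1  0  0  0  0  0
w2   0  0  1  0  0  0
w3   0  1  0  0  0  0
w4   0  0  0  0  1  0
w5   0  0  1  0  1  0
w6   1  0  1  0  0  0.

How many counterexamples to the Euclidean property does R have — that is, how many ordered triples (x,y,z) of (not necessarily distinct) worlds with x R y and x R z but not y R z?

Enumerating: (w2,w3,w3), (w3,w2,w2), (w5,w3,w3), (w5,w3,w5), (w6,w1,w3), (w6,w3,w1), (w6,w3,w3).

7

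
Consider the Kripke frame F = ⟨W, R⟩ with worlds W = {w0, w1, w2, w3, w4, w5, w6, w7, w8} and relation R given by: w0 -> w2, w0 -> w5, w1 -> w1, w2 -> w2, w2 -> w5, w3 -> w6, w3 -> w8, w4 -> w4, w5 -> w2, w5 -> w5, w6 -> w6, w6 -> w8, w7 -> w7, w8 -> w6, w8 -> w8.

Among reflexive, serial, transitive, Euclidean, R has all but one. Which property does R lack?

Reflexive: no — w0 is not related to itself.
Serial: yes — every world has a successor (e.g. w0 R w2).
Transitive: yes — every two-step R-path is closed by a direct edge.
Euclidean: yes — any two successors of a common world are R-related.
Only reflexive fails.

reflexive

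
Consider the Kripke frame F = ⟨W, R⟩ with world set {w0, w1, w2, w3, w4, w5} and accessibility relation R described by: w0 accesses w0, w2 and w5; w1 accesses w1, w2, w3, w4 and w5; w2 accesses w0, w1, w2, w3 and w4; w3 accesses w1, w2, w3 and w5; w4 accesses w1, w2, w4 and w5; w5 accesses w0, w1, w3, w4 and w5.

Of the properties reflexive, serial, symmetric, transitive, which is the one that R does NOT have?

transitive

Reflexive: yes — every world is R-related to itself.
Serial: yes — every world has a successor (e.g. w0 R w0).
Symmetric: yes — every pair in R has its reverse in R.
Transitive: no — w0 R w2 and w2 R w1, but not w0 R w1.
Only transitive fails.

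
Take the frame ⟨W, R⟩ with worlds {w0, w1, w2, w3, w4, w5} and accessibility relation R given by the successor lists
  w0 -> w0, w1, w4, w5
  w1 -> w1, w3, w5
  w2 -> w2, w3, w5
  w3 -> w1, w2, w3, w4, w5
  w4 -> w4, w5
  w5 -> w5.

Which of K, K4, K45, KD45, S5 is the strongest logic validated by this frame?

K

Transitive (axiom 4): no — w0 R w1 and w1 R w3, but not w0 R w3.
Euclidean (axiom 5): no — w0 R w1 and w0 R w4, but not w1 R w4.
Serial (axiom D): yes — every world has a successor (e.g. w0 R w0).
Reflexive (axiom T): yes — every world is R-related to itself.
So F validates K; K4 would additionally require R to be transitive. The strongest is K.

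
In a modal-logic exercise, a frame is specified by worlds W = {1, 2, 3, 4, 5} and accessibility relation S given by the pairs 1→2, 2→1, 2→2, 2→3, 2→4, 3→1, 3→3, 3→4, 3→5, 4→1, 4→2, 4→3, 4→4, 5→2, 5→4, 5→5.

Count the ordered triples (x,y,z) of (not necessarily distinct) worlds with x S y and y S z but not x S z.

12

Enumerating: (1,2,1), (1,2,3), (1,2,4), (2,3,5), (3,1,2), (3,4,2), (3,5,2), (4,3,5), (5,2,1), (5,2,3), (5,4,1), (5,4,3).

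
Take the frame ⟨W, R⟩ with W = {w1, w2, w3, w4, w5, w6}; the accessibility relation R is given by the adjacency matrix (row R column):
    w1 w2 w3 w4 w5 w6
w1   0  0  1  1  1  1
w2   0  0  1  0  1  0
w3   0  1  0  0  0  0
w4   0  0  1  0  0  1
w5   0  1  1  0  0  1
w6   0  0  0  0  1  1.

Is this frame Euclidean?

Euclidean: no — w1 R w3 and w1 R w4, but not w3 R w4.

No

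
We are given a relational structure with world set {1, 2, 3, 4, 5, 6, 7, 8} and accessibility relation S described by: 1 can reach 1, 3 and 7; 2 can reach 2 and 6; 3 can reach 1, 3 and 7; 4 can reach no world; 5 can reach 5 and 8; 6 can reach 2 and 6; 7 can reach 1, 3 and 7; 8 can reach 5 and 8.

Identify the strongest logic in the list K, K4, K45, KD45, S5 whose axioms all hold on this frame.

Transitive (axiom 4): yes — every two-step S-path is closed by a direct edge.
Euclidean (axiom 5): yes — any two successors of a common world are S-related.
Serial (axiom D): no — 4 has no S-successor.
Reflexive (axiom T): no — 4 is not related to itself.
So F validates K, K4, K45; KD45 would additionally require S to be serial. The strongest is K45.

K45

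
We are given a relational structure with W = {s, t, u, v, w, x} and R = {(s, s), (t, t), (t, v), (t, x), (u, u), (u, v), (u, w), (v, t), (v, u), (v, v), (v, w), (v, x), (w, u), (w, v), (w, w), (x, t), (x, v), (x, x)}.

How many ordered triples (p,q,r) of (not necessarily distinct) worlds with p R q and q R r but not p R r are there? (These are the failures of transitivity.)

Enumerating: (t,v,u), (t,v,w), (u,v,t), (u,v,x), (w,v,t), (w,v,x), (x,v,u), (x,v,w).

8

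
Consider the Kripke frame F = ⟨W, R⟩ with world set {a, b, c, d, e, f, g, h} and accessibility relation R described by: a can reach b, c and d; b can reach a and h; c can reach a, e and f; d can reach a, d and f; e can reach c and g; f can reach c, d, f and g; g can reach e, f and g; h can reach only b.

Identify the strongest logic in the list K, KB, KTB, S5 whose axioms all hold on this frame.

Symmetric (axiom B): yes — every pair in R has its reverse in R.
Reflexive (axiom T): no — a is not related to itself.
Euclidean (axiom 5): no — a R b and a R c, but not b R c.
So F validates K, KB; KTB would additionally require R to be reflexive. The strongest is KB.

KB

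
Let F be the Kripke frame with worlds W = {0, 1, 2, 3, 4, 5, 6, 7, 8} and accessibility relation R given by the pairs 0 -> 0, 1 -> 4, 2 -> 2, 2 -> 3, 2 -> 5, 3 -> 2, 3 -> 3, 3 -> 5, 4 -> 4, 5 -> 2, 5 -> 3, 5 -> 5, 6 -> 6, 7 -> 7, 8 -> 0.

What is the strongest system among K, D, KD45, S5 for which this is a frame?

KD45

Serial (axiom D): yes — every world has a successor (e.g. 0 R 0).
Euclidean (axiom 5): yes — any two successors of a common world are R-related.
Transitive (axiom 4): yes — every two-step R-path is closed by a direct edge.
Reflexive (axiom T): no — 1 is not related to itself.
So F validates K, D, KD45; S5 would additionally require R to be reflexive. The strongest is KD45.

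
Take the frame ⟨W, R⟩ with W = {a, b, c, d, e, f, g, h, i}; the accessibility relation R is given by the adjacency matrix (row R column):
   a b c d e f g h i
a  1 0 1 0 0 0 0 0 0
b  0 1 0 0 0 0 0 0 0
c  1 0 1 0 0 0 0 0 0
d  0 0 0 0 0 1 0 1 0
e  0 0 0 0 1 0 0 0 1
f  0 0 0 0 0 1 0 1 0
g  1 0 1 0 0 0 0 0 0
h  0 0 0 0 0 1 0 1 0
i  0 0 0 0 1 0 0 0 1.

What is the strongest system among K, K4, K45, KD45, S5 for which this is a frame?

Transitive (axiom 4): yes — every two-step R-path is closed by a direct edge.
Euclidean (axiom 5): yes — any two successors of a common world are R-related.
Serial (axiom D): yes — every world has a successor (e.g. a R a).
Reflexive (axiom T): no — d is not related to itself.
So F validates K, K4, K45, KD45; S5 would additionally require R to be reflexive. The strongest is KD45.

KD45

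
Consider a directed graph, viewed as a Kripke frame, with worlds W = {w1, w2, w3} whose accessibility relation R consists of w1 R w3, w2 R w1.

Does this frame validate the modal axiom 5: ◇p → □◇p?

The schema 5 characterises exactly the Euclidean frames.
Euclidean: no — w1 R w3 and w1 R w3, but not w3 R w3.

No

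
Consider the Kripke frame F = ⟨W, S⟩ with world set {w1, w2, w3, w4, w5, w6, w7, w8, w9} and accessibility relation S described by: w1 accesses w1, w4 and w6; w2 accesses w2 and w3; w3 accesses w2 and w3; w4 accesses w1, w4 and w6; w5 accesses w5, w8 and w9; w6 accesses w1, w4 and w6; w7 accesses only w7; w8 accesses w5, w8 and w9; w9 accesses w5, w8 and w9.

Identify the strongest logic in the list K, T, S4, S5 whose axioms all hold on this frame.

S5

Reflexive (axiom T): yes — every world is S-related to itself.
Transitive (axiom 4): yes — every two-step S-path is closed by a direct edge.
Euclidean (axiom 5): yes — any two successors of a common world are S-related.
So F validates K, T, S4, S5. The strongest is S5.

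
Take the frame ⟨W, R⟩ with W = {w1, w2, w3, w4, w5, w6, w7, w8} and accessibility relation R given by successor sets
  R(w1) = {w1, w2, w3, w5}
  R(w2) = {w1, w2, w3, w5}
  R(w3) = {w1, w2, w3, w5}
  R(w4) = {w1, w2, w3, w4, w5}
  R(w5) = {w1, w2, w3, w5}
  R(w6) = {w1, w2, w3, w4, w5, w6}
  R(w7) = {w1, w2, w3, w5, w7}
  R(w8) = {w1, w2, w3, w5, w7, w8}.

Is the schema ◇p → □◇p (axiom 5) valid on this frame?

No

By correspondence theory, 5 is valid on a frame iff R is Euclidean.
Euclidean: no — w6 R w1 and w6 R w4, but not w1 R w4.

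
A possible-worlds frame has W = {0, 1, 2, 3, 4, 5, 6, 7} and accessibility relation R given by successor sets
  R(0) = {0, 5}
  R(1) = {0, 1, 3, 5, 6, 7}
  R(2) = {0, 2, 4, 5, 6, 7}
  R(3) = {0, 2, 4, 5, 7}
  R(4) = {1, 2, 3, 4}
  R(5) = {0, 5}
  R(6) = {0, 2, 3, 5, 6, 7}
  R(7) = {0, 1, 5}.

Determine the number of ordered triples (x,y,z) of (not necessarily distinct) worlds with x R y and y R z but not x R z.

Enumerating: (1,3,2), (1,3,4), (1,6,2), (2,4,1), (2,4,3), (2,6,3), (2,7,1), (3,2,6), (3,4,1), (3,4,3), (3,7,1), (4,1,0), … and 16 more.
Total: 28.

28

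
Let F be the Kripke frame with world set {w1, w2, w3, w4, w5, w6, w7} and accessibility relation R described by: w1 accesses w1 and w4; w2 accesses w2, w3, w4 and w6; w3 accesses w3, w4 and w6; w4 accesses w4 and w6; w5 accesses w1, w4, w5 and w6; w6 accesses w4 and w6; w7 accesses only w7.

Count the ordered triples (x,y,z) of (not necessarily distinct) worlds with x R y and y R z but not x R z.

1

Enumerating: (w1,w4,w6).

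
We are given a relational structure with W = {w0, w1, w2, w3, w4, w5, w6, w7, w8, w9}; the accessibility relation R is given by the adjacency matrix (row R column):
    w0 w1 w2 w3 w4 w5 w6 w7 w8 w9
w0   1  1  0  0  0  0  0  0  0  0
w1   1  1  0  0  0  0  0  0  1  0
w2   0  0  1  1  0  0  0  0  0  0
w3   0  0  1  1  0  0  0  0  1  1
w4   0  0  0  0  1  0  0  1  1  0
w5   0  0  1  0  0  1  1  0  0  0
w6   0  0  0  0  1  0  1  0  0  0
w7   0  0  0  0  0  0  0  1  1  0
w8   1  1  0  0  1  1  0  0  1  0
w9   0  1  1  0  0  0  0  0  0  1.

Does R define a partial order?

Reflexive: yes — every world is R-related to itself.
Transitive: no — w0 R w1 and w1 R w8, but not w0 R w8.
Antisymmetric: no — w0 R w1 and w1 R w0 with w0 ≠ w1.
So R is not a partial order.

No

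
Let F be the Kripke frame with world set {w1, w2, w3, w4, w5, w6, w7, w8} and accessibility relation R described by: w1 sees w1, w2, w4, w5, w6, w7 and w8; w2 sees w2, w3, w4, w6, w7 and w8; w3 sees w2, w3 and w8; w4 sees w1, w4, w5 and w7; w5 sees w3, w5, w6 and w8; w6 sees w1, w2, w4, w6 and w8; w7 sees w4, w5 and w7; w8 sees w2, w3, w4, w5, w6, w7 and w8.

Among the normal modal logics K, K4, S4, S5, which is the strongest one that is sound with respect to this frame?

K

Transitive (axiom 4): no — w1 R w2 and w2 R w3, but not w1 R w3.
Reflexive (axiom T): yes — every world is R-related to itself.
Euclidean (axiom 5): no — w1 R w2 and w1 R w5, but not w2 R w5.
So F validates K; K4 would additionally require R to be transitive. The strongest is K.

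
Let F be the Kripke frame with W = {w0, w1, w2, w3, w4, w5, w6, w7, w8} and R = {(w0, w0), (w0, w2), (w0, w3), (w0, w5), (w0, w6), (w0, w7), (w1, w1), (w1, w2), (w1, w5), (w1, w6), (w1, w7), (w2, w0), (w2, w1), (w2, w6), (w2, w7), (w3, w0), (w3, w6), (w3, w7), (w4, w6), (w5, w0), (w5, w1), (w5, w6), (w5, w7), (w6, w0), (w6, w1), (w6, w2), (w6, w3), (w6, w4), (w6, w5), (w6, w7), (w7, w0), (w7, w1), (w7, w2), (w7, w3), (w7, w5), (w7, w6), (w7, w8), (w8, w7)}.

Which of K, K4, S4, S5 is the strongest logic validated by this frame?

K

Transitive (axiom 4): no — w0 R w2 and w2 R w1, but not w0 R w1.
Reflexive (axiom T): no — w2 is not related to itself.
Euclidean (axiom 5): no — w0 R w2 and w0 R w3, but not w2 R w3.
So F validates K; K4 would additionally require R to be transitive. The strongest is K.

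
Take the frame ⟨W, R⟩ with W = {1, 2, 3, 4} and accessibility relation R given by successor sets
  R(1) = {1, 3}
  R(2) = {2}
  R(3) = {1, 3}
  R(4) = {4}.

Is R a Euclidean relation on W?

Euclidean: yes — any two successors of a common world are R-related.

Yes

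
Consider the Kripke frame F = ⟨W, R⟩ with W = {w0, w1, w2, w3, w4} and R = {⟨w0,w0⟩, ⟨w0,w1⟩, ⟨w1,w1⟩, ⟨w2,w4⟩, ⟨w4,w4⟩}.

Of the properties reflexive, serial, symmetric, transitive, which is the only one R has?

Reflexive: no — w2 is not related to itself.
Serial: no — w3 has no R-successor.
Symmetric: no — w0 R w1 but not w1 R w0.
Transitive: yes — every two-step R-path is closed by a direct edge.
Only transitive holds.

transitive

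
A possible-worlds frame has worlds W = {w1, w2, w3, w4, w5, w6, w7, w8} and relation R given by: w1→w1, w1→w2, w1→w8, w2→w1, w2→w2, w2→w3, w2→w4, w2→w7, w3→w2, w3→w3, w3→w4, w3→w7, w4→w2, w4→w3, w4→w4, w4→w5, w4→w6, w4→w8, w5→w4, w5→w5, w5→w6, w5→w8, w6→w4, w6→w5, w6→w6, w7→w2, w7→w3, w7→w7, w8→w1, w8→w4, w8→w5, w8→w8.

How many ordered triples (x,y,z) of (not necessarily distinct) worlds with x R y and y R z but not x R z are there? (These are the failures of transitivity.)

Enumerating: (w1,w2,w3), (w1,w2,w4), (w1,w2,w7), (w1,w8,w4), (w1,w8,w5), (w2,w1,w8), (w2,w4,w5), (w2,w4,w6), (w2,w4,w8), (w3,w2,w1), (w3,w4,w5), (w3,w4,w6), … and 20 more.
Total: 32.

32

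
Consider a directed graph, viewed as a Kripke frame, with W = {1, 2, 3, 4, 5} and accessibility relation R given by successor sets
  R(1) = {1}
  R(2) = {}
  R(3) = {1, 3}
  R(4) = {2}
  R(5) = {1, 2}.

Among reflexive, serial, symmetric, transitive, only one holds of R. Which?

transitive

Reflexive: no — 2 is not related to itself.
Serial: no — 2 has no R-successor.
Symmetric: no — 3 R 1 but not 1 R 3.
Transitive: yes — every two-step R-path is closed by a direct edge.
Only transitive holds.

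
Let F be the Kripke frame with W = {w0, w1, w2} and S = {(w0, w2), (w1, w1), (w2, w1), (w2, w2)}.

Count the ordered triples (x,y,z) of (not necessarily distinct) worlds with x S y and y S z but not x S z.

Enumerating: (w0,w2,w1).

1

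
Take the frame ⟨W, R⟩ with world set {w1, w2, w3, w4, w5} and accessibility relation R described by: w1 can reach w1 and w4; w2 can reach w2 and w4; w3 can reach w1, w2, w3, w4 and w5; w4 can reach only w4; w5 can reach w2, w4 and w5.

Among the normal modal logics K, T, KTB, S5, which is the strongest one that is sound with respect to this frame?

Reflexive (axiom T): yes — every world is R-related to itself.
Symmetric (axiom B): no — w1 R w4 but not w4 R w1.
Euclidean (axiom 5): no — w3 R w1 and w3 R w2, but not w1 R w2.
So F validates K, T; KTB would additionally require R to be symmetric. The strongest is T.

T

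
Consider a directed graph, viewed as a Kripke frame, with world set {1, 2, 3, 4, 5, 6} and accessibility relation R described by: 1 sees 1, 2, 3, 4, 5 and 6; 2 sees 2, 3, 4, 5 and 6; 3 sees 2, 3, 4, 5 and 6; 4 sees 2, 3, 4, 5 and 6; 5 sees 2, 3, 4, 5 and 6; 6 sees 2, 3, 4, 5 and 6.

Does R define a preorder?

Yes

Reflexive: yes — every world is R-related to itself.
Transitive: yes — every two-step R-path is closed by a direct edge.
So R is a preorder.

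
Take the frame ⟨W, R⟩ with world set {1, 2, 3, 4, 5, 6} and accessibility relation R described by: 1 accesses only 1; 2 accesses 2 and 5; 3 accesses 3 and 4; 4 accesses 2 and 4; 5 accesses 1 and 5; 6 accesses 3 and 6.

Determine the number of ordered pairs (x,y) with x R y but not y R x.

Enumerating: (2,5), (3,4), (4,2), (5,1), (6,3).

5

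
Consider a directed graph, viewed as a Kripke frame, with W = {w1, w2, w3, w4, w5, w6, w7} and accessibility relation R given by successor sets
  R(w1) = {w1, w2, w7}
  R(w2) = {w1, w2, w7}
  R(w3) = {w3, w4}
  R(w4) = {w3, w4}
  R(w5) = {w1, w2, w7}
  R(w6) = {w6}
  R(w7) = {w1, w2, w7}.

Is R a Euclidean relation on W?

Euclidean: yes — any two successors of a common world are R-related.

Yes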